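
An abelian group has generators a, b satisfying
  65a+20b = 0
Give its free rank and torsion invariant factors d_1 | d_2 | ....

rank_ℚ(R)=1; free=2−1=1
SNF(R) diag = [5] → torsion [5]

Answer: M ≅ ℤ^1 ⊕ ℤ/5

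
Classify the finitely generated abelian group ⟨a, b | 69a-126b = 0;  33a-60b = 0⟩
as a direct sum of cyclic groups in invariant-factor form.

Answer: M ≅ ℤ/3 ⊕ ℤ/6

Derivation:
rank_ℚ(R)=2; free=2−2=0
SNF(R) diag = [3, 6] → torsion [3, 6]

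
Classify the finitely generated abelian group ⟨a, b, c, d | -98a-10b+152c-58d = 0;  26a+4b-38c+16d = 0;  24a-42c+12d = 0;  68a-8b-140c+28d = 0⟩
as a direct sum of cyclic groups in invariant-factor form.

rank_ℚ(R)=4; free=4−4=0
SNF(R) diag = [2, 6, 6, 12] → torsion [2, 6, 6, 12]

Answer: M ≅ ℤ/2 ⊕ ℤ/6 ⊕ ℤ/6 ⊕ ℤ/12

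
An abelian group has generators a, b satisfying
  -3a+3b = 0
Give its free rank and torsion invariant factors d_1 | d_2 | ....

Answer: M ≅ ℤ^1 ⊕ ℤ/3

Derivation:
rank_ℚ(R)=1; free=2−1=1
SNF(R) diag = [3] → torsion [3]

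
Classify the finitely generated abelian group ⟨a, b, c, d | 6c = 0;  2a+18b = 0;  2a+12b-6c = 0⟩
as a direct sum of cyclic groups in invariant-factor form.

rank_ℚ(R)=3; free=4−3=1
SNF(R) diag = [2, 6, 6] → torsion [2, 6, 6]

Answer: M ≅ ℤ^1 ⊕ ℤ/2 ⊕ ℤ/6 ⊕ ℤ/6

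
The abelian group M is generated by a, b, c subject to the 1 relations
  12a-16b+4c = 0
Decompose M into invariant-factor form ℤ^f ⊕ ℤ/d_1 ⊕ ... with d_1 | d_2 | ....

rank_ℚ(R)=1; free=3−1=2
SNF(R) diag = [4] → torsion [4]

Answer: M ≅ ℤ^2 ⊕ ℤ/4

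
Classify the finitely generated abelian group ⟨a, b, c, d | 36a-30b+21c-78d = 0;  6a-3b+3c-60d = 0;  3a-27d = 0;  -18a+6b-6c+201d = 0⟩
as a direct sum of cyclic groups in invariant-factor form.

Answer: M ≅ ℤ/3 ⊕ ℤ/3 ⊕ ℤ/9 ⊕ ℤ/27

Derivation:
rank_ℚ(R)=4; free=4−4=0
SNF(R) diag = [3, 3, 9, 27] → torsion [3, 3, 9, 27]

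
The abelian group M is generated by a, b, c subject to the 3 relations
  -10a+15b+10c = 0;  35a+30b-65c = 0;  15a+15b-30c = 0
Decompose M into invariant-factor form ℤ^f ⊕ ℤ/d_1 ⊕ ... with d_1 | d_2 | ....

Answer: M ≅ ℤ/5 ⊕ ℤ/15 ⊕ ℤ/15

Derivation:
rank_ℚ(R)=3; free=3−3=0
SNF(R) diag = [5, 15, 15] → torsion [5, 15, 15]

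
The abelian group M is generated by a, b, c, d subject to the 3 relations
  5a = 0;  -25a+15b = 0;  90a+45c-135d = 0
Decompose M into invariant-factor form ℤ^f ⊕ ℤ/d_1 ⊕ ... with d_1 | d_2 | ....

rank_ℚ(R)=3; free=4−3=1
SNF(R) diag = [5, 15, 45] → torsion [5, 15, 45]

Answer: M ≅ ℤ^1 ⊕ ℤ/5 ⊕ ℤ/15 ⊕ ℤ/45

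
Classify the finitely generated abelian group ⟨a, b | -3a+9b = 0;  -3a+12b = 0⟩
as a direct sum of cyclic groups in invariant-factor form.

Answer: M ≅ ℤ/3 ⊕ ℤ/3

Derivation:
rank_ℚ(R)=2; free=2−2=0
SNF(R) diag = [3, 3] → torsion [3, 3]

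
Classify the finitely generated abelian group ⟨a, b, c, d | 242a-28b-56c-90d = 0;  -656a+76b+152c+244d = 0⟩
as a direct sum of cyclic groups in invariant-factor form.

Answer: M ≅ ℤ^2 ⊕ ℤ/2 ⊕ ℤ/4

Derivation:
rank_ℚ(R)=2; free=4−2=2
SNF(R) diag = [2, 4] → torsion [2, 4]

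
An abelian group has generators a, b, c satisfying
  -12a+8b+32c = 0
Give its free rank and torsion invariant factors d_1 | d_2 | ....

Answer: M ≅ ℤ^2 ⊕ ℤ/4

Derivation:
rank_ℚ(R)=1; free=3−1=2
SNF(R) diag = [4] → torsion [4]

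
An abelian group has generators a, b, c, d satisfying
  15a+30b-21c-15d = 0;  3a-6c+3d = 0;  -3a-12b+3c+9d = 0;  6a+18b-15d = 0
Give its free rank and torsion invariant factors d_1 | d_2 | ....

rank_ℚ(R)=4; free=4−4=0
SNF(R) diag = [3, 3, 3, 6] → torsion [3, 3, 3, 6]

Answer: M ≅ ℤ/3 ⊕ ℤ/3 ⊕ ℤ/3 ⊕ ℤ/6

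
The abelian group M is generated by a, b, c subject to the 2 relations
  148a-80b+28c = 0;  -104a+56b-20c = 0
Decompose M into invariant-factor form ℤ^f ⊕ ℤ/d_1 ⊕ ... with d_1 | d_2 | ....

rank_ℚ(R)=2; free=3−2=1
SNF(R) diag = [4, 4] → torsion [4, 4]

Answer: M ≅ ℤ^1 ⊕ ℤ/4 ⊕ ℤ/4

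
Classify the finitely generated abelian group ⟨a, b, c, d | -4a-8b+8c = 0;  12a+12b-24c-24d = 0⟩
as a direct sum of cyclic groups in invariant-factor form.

Answer: M ≅ ℤ^2 ⊕ ℤ/4 ⊕ ℤ/12

Derivation:
rank_ℚ(R)=2; free=4−2=2
SNF(R) diag = [4, 12] → torsion [4, 12]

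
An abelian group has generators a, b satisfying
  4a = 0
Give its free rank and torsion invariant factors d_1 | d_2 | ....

rank_ℚ(R)=1; free=2−1=1
SNF(R) diag = [4] → torsion [4]

Answer: M ≅ ℤ^1 ⊕ ℤ/4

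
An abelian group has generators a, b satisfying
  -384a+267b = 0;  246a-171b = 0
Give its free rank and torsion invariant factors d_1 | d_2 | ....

rank_ℚ(R)=2; free=2−2=0
SNF(R) diag = [3, 6] → torsion [3, 6]

Answer: M ≅ ℤ/3 ⊕ ℤ/6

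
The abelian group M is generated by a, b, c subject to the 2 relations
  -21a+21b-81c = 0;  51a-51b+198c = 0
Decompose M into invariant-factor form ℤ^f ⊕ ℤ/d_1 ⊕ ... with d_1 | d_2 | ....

Answer: M ≅ ℤ^1 ⊕ ℤ/3 ⊕ ℤ/9

Derivation:
rank_ℚ(R)=2; free=3−2=1
SNF(R) diag = [3, 9] → torsion [3, 9]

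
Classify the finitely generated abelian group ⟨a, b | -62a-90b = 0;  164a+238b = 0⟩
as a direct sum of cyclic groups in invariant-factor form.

rank_ℚ(R)=2; free=2−2=0
SNF(R) diag = [2, 2] → torsion [2, 2]

Answer: M ≅ ℤ/2 ⊕ ℤ/2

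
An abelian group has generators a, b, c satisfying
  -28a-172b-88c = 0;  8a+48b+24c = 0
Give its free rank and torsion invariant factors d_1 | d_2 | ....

Answer: M ≅ ℤ^1 ⊕ ℤ/4 ⊕ ℤ/8

Derivation:
rank_ℚ(R)=2; free=3−2=1
SNF(R) diag = [4, 8] → torsion [4, 8]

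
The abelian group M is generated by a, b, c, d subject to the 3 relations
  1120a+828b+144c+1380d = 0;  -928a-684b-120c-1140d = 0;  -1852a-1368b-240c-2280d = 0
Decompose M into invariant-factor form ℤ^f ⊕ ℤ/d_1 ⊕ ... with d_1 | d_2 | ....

rank_ℚ(R)=3; free=4−3=1
SNF(R) diag = [4, 12, 24] → torsion [4, 12, 24]

Answer: M ≅ ℤ^1 ⊕ ℤ/4 ⊕ ℤ/12 ⊕ ℤ/24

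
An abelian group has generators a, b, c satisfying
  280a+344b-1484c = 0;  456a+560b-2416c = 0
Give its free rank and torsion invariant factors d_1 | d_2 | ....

Answer: M ≅ ℤ^1 ⊕ ℤ/4 ⊕ ℤ/8

Derivation:
rank_ℚ(R)=2; free=3−2=1
SNF(R) diag = [4, 8] → torsion [4, 8]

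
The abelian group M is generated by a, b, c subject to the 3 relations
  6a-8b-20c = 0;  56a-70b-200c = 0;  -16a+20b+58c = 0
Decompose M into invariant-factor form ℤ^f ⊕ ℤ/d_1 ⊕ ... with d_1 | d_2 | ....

rank_ℚ(R)=3; free=3−3=0
SNF(R) diag = [2, 2, 6] → torsion [2, 2, 6]

Answer: M ≅ ℤ/2 ⊕ ℤ/2 ⊕ ℤ/6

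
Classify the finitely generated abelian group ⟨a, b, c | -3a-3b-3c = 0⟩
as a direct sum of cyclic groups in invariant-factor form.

Answer: M ≅ ℤ^2 ⊕ ℤ/3

Derivation:
rank_ℚ(R)=1; free=3−1=2
SNF(R) diag = [3] → torsion [3]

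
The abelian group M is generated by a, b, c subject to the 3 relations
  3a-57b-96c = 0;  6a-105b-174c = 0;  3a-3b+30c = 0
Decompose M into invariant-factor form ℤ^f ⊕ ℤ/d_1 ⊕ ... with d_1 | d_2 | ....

Answer: M ≅ ℤ/3 ⊕ ℤ/9 ⊕ ℤ/18

Derivation:
rank_ℚ(R)=3; free=3−3=0
SNF(R) diag = [3, 9, 18] → torsion [3, 9, 18]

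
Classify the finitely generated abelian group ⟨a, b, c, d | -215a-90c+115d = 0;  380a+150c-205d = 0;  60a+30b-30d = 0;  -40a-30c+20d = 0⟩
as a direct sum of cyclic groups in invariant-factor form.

rank_ℚ(R)=4; free=4−4=0
SNF(R) diag = [5, 15, 30, 30] → torsion [5, 15, 30, 30]

Answer: M ≅ ℤ/5 ⊕ ℤ/15 ⊕ ℤ/30 ⊕ ℤ/30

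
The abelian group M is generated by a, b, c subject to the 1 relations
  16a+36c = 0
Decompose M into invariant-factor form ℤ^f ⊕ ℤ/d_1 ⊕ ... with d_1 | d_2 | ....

rank_ℚ(R)=1; free=3−1=2
SNF(R) diag = [4] → torsion [4]

Answer: M ≅ ℤ^2 ⊕ ℤ/4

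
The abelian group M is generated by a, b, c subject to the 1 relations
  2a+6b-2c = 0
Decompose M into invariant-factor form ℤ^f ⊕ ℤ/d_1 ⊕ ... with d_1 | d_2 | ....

rank_ℚ(R)=1; free=3−1=2
SNF(R) diag = [2] → torsion [2]

Answer: M ≅ ℤ^2 ⊕ ℤ/2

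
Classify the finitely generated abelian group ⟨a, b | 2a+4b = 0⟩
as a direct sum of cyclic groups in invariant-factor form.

rank_ℚ(R)=1; free=2−1=1
SNF(R) diag = [2] → torsion [2]

Answer: M ≅ ℤ^1 ⊕ ℤ/2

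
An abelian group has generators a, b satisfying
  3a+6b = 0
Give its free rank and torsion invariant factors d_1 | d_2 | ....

Answer: M ≅ ℤ^1 ⊕ ℤ/3

Derivation:
rank_ℚ(R)=1; free=2−1=1
SNF(R) diag = [3] → torsion [3]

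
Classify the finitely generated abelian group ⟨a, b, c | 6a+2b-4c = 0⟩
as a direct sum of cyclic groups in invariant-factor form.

Answer: M ≅ ℤ^2 ⊕ ℤ/2

Derivation:
rank_ℚ(R)=1; free=3−1=2
SNF(R) diag = [2] → torsion [2]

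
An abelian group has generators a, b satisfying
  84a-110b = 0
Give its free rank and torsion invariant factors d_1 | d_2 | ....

rank_ℚ(R)=1; free=2−1=1
SNF(R) diag = [2] → torsion [2]

Answer: M ≅ ℤ^1 ⊕ ℤ/2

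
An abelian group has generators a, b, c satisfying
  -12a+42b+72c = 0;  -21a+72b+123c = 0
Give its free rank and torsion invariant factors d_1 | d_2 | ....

rank_ℚ(R)=2; free=3−2=1
SNF(R) diag = [3, 6] → torsion [3, 6]

Answer: M ≅ ℤ^1 ⊕ ℤ/3 ⊕ ℤ/6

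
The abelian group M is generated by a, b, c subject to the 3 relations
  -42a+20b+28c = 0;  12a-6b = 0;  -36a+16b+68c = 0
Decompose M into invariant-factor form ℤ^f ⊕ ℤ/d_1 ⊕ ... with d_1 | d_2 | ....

Answer: M ≅ ℤ/2 ⊕ ℤ/6 ⊕ ℤ/12

Derivation:
rank_ℚ(R)=3; free=3−3=0
SNF(R) diag = [2, 6, 12] → torsion [2, 6, 12]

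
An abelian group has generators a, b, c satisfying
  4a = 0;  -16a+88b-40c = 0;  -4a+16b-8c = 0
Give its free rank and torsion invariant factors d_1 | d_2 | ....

rank_ℚ(R)=3; free=3−3=0
SNF(R) diag = [4, 8, 8] → torsion [4, 8, 8]

Answer: M ≅ ℤ/4 ⊕ ℤ/8 ⊕ ℤ/8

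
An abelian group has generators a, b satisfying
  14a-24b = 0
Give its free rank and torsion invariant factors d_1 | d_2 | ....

rank_ℚ(R)=1; free=2−1=1
SNF(R) diag = [2] → torsion [2]

Answer: M ≅ ℤ^1 ⊕ ℤ/2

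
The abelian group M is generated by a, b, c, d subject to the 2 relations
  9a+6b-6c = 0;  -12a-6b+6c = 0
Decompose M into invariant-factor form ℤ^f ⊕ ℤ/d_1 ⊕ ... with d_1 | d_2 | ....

Answer: M ≅ ℤ^2 ⊕ ℤ/3 ⊕ ℤ/6

Derivation:
rank_ℚ(R)=2; free=4−2=2
SNF(R) diag = [3, 6] → torsion [3, 6]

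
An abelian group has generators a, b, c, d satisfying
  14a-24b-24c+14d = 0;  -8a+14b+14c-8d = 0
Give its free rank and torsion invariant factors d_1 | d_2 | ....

rank_ℚ(R)=2; free=4−2=2
SNF(R) diag = [2, 2] → torsion [2, 2]

Answer: M ≅ ℤ^2 ⊕ ℤ/2 ⊕ ℤ/2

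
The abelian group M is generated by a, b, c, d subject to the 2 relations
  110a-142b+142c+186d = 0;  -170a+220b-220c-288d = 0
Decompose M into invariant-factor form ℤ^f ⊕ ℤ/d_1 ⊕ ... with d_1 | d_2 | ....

rank_ℚ(R)=2; free=4−2=2
SNF(R) diag = [2, 6] → torsion [2, 6]

Answer: M ≅ ℤ^2 ⊕ ℤ/2 ⊕ ℤ/6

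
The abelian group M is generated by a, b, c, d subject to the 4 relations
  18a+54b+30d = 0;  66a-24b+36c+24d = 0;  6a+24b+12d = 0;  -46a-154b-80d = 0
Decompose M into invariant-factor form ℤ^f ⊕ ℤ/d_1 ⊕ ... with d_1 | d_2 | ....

rank_ℚ(R)=4; free=4−4=0
SNF(R) diag = [2, 6, 18, 36] → torsion [2, 6, 18, 36]

Answer: M ≅ ℤ/2 ⊕ ℤ/6 ⊕ ℤ/18 ⊕ ℤ/36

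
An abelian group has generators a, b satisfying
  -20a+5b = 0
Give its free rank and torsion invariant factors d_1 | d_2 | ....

Answer: M ≅ ℤ^1 ⊕ ℤ/5

Derivation:
rank_ℚ(R)=1; free=2−1=1
SNF(R) diag = [5] → torsion [5]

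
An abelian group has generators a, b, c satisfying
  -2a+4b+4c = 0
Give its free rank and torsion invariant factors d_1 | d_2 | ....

rank_ℚ(R)=1; free=3−1=2
SNF(R) diag = [2] → torsion [2]

Answer: M ≅ ℤ^2 ⊕ ℤ/2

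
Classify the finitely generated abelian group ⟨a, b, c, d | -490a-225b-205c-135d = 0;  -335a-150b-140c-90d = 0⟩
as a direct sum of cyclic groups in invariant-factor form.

Answer: M ≅ ℤ^2 ⊕ ℤ/5 ⊕ ℤ/15

Derivation:
rank_ℚ(R)=2; free=4−2=2
SNF(R) diag = [5, 15] → torsion [5, 15]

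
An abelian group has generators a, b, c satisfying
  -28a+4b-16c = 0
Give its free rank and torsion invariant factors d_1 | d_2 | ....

Answer: M ≅ ℤ^2 ⊕ ℤ/4

Derivation:
rank_ℚ(R)=1; free=3−1=2
SNF(R) diag = [4] → torsion [4]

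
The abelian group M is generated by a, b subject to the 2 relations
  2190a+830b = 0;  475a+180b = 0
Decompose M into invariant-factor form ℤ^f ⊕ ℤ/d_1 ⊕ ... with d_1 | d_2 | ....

rank_ℚ(R)=2; free=2−2=0
SNF(R) diag = [5, 10] → torsion [5, 10]

Answer: M ≅ ℤ/5 ⊕ ℤ/10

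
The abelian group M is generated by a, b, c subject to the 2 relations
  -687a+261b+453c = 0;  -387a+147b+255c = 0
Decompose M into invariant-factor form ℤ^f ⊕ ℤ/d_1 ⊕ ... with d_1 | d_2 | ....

Answer: M ≅ ℤ^1 ⊕ ℤ/3 ⊕ ℤ/6

Derivation:
rank_ℚ(R)=2; free=3−2=1
SNF(R) diag = [3, 6] → torsion [3, 6]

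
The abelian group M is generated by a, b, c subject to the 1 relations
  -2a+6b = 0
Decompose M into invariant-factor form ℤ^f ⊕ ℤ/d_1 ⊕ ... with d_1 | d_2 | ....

Answer: M ≅ ℤ^2 ⊕ ℤ/2

Derivation:
rank_ℚ(R)=1; free=3−1=2
SNF(R) diag = [2] → torsion [2]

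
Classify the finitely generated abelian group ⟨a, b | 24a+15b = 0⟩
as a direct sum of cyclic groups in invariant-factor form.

Answer: M ≅ ℤ^1 ⊕ ℤ/3

Derivation:
rank_ℚ(R)=1; free=2−1=1
SNF(R) diag = [3] → torsion [3]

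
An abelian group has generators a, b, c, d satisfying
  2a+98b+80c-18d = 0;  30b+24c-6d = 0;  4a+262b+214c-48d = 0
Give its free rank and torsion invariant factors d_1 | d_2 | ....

Answer: M ≅ ℤ^1 ⊕ ℤ/2 ⊕ ℤ/6 ⊕ ℤ/6

Derivation:
rank_ℚ(R)=3; free=4−3=1
SNF(R) diag = [2, 6, 6] → torsion [2, 6, 6]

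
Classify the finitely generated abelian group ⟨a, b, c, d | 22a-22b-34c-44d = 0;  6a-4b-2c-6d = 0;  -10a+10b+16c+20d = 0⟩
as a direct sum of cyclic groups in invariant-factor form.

rank_ℚ(R)=3; free=4−3=1
SNF(R) diag = [2, 2, 6] → torsion [2, 2, 6]

Answer: M ≅ ℤ^1 ⊕ ℤ/2 ⊕ ℤ/2 ⊕ ℤ/6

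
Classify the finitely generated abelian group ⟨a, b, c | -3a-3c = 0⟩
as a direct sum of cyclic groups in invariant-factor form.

rank_ℚ(R)=1; free=3−1=2
SNF(R) diag = [3] → torsion [3]

Answer: M ≅ ℤ^2 ⊕ ℤ/3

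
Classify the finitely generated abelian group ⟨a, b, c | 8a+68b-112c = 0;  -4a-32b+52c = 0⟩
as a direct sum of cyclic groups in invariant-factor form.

Answer: M ≅ ℤ^1 ⊕ ℤ/4 ⊕ ℤ/4

Derivation:
rank_ℚ(R)=2; free=3−2=1
SNF(R) diag = [4, 4] → torsion [4, 4]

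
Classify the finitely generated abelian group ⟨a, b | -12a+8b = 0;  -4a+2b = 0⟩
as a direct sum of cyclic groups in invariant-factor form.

Answer: M ≅ ℤ/2 ⊕ ℤ/4

Derivation:
rank_ℚ(R)=2; free=2−2=0
SNF(R) diag = [2, 4] → torsion [2, 4]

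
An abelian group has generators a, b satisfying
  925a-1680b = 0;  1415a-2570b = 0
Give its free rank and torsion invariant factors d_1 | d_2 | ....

rank_ℚ(R)=2; free=2−2=0
SNF(R) diag = [5, 10] → torsion [5, 10]

Answer: M ≅ ℤ/5 ⊕ ℤ/10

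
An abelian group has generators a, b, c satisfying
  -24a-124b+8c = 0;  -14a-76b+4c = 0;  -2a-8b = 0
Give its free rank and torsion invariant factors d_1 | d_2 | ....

Answer: M ≅ ℤ/2 ⊕ ℤ/4 ⊕ ℤ/12

Derivation:
rank_ℚ(R)=3; free=3−3=0
SNF(R) diag = [2, 4, 12] → torsion [2, 4, 12]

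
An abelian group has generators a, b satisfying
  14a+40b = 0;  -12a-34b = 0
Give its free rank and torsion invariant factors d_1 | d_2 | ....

Answer: M ≅ ℤ/2 ⊕ ℤ/2

Derivation:
rank_ℚ(R)=2; free=2−2=0
SNF(R) diag = [2, 2] → torsion [2, 2]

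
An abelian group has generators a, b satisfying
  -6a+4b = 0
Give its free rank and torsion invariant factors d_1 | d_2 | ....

Answer: M ≅ ℤ^1 ⊕ ℤ/2

Derivation:
rank_ℚ(R)=1; free=2−1=1
SNF(R) diag = [2] → torsion [2]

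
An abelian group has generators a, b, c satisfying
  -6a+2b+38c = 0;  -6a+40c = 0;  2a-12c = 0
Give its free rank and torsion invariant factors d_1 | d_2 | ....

Answer: M ≅ ℤ/2 ⊕ ℤ/2 ⊕ ℤ/4

Derivation:
rank_ℚ(R)=3; free=3−3=0
SNF(R) diag = [2, 2, 4] → torsion [2, 2, 4]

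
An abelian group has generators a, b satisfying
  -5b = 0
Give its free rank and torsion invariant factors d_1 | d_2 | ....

Answer: M ≅ ℤ^1 ⊕ ℤ/5

Derivation:
rank_ℚ(R)=1; free=2−1=1
SNF(R) diag = [5] → torsion [5]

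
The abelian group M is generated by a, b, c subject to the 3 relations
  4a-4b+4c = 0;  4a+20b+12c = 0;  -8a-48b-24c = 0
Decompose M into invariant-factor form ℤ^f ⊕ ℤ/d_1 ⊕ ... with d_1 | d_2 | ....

rank_ℚ(R)=3; free=3−3=0
SNF(R) diag = [4, 8, 8] → torsion [4, 8, 8]

Answer: M ≅ ℤ/4 ⊕ ℤ/8 ⊕ ℤ/8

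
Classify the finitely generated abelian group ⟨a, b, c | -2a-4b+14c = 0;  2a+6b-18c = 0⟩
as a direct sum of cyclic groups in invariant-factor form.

rank_ℚ(R)=2; free=3−2=1
SNF(R) diag = [2, 2] → torsion [2, 2]

Answer: M ≅ ℤ^1 ⊕ ℤ/2 ⊕ ℤ/2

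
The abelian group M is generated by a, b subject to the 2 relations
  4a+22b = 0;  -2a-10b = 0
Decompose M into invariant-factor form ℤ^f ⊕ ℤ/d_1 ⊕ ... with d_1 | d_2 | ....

Answer: M ≅ ℤ/2 ⊕ ℤ/2

Derivation:
rank_ℚ(R)=2; free=2−2=0
SNF(R) diag = [2, 2] → torsion [2, 2]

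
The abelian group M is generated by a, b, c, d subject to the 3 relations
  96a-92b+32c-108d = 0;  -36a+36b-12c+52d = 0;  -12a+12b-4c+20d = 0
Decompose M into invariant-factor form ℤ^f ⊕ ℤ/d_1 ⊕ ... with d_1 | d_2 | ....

Answer: M ≅ ℤ^1 ⊕ ℤ/4 ⊕ ℤ/4 ⊕ ℤ/8

Derivation:
rank_ℚ(R)=3; free=4−3=1
SNF(R) diag = [4, 4, 8] → torsion [4, 4, 8]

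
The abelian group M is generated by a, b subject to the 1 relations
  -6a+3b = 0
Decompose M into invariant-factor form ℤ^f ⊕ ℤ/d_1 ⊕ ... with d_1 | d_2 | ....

Answer: M ≅ ℤ^1 ⊕ ℤ/3

Derivation:
rank_ℚ(R)=1; free=2−1=1
SNF(R) diag = [3] → torsion [3]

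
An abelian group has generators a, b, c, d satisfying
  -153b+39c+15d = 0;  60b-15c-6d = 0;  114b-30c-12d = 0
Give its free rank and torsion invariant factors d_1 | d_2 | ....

rank_ℚ(R)=3; free=4−3=1
SNF(R) diag = [3, 3, 6] → torsion [3, 3, 6]

Answer: M ≅ ℤ^1 ⊕ ℤ/3 ⊕ ℤ/3 ⊕ ℤ/6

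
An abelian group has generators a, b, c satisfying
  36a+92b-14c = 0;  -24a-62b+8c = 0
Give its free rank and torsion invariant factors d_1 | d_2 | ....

Answer: M ≅ ℤ^1 ⊕ ℤ/2 ⊕ ℤ/6

Derivation:
rank_ℚ(R)=2; free=3−2=1
SNF(R) diag = [2, 6] → torsion [2, 6]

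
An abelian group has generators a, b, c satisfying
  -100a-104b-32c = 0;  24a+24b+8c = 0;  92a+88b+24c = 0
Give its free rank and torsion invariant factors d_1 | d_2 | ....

rank_ℚ(R)=3; free=3−3=0
SNF(R) diag = [4, 8, 24] → torsion [4, 8, 24]

Answer: M ≅ ℤ/4 ⊕ ℤ/8 ⊕ ℤ/24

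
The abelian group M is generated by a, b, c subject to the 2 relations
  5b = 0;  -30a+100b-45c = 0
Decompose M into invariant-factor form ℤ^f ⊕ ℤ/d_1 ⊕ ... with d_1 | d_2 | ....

rank_ℚ(R)=2; free=3−2=1
SNF(R) diag = [5, 15] → torsion [5, 15]

Answer: M ≅ ℤ^1 ⊕ ℤ/5 ⊕ ℤ/15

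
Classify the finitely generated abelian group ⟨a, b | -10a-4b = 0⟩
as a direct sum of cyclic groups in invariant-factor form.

rank_ℚ(R)=1; free=2−1=1
SNF(R) diag = [2] → torsion [2]

Answer: M ≅ ℤ^1 ⊕ ℤ/2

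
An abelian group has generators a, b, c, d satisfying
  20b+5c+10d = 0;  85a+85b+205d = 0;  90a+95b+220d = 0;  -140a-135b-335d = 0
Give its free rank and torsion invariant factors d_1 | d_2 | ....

Answer: M ≅ ℤ/5 ⊕ ℤ/5 ⊕ ℤ/5 ⊕ ℤ/5

Derivation:
rank_ℚ(R)=4; free=4−4=0
SNF(R) diag = [5, 5, 5, 5] → torsion [5, 5, 5, 5]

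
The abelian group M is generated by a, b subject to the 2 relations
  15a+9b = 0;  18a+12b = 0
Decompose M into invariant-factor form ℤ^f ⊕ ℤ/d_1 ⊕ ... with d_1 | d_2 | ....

rank_ℚ(R)=2; free=2−2=0
SNF(R) diag = [3, 6] → torsion [3, 6]

Answer: M ≅ ℤ/3 ⊕ ℤ/6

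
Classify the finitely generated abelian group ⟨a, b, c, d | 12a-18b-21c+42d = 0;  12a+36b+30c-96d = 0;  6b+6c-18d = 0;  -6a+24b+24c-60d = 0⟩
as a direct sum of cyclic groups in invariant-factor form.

rank_ℚ(R)=4; free=4−4=0
SNF(R) diag = [3, 6, 6, 12] → torsion [3, 6, 6, 12]

Answer: M ≅ ℤ/3 ⊕ ℤ/6 ⊕ ℤ/6 ⊕ ℤ/12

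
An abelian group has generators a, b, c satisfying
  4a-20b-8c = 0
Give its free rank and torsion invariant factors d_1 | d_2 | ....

Answer: M ≅ ℤ^2 ⊕ ℤ/4

Derivation:
rank_ℚ(R)=1; free=3−1=2
SNF(R) diag = [4] → torsion [4]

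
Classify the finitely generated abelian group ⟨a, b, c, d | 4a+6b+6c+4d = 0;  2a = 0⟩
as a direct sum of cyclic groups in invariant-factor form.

rank_ℚ(R)=2; free=4−2=2
SNF(R) diag = [2, 2] → torsion [2, 2]

Answer: M ≅ ℤ^2 ⊕ ℤ/2 ⊕ ℤ/2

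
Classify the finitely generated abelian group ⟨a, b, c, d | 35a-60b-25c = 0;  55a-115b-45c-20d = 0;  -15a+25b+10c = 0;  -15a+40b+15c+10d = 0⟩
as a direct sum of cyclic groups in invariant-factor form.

rank_ℚ(R)=4; free=4−4=0
SNF(R) diag = [5, 5, 5, 10] → torsion [5, 5, 5, 10]

Answer: M ≅ ℤ/5 ⊕ ℤ/5 ⊕ ℤ/5 ⊕ ℤ/10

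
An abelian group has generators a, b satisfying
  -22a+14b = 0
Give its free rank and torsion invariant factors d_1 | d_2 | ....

rank_ℚ(R)=1; free=2−1=1
SNF(R) diag = [2] → torsion [2]

Answer: M ≅ ℤ^1 ⊕ ℤ/2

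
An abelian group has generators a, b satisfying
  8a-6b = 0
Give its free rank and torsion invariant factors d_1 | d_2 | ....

rank_ℚ(R)=1; free=2−1=1
SNF(R) diag = [2] → torsion [2]

Answer: M ≅ ℤ^1 ⊕ ℤ/2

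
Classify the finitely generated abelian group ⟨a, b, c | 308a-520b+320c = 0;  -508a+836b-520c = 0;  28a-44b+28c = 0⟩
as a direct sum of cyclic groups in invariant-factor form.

rank_ℚ(R)=3; free=3−3=0
SNF(R) diag = [4, 12, 12] → torsion [4, 12, 12]

Answer: M ≅ ℤ/4 ⊕ ℤ/12 ⊕ ℤ/12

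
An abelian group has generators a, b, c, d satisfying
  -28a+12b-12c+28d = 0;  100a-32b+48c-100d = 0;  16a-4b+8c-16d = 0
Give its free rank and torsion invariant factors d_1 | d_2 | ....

Answer: M ≅ ℤ^1 ⊕ ℤ/4 ⊕ ℤ/4 ⊕ ℤ/4

Derivation:
rank_ℚ(R)=3; free=4−3=1
SNF(R) diag = [4, 4, 4] → torsion [4, 4, 4]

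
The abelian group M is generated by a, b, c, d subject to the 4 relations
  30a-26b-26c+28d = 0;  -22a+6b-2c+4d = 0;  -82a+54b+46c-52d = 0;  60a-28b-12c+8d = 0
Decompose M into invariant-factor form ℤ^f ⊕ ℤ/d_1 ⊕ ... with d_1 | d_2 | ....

rank_ℚ(R)=4; free=4−4=0
SNF(R) diag = [2, 4, 8, 16] → torsion [2, 4, 8, 16]

Answer: M ≅ ℤ/2 ⊕ ℤ/4 ⊕ ℤ/8 ⊕ ℤ/16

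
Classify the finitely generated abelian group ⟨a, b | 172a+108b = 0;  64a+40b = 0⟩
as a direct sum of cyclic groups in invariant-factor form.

rank_ℚ(R)=2; free=2−2=0
SNF(R) diag = [4, 8] → torsion [4, 8]

Answer: M ≅ ℤ/4 ⊕ ℤ/8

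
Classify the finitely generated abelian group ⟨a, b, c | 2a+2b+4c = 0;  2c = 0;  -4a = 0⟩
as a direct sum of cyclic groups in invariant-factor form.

Answer: M ≅ ℤ/2 ⊕ ℤ/2 ⊕ ℤ/4

Derivation:
rank_ℚ(R)=3; free=3−3=0
SNF(R) diag = [2, 2, 4] → torsion [2, 2, 4]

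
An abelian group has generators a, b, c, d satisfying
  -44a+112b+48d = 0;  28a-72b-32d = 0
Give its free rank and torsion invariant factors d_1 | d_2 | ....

rank_ℚ(R)=2; free=4−2=2
SNF(R) diag = [4, 8] → torsion [4, 8]

Answer: M ≅ ℤ^2 ⊕ ℤ/4 ⊕ ℤ/8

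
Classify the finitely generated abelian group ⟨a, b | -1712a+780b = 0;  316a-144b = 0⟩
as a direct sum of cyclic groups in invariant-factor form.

Answer: M ≅ ℤ/4 ⊕ ℤ/12

Derivation:
rank_ℚ(R)=2; free=2−2=0
SNF(R) diag = [4, 12] → torsion [4, 12]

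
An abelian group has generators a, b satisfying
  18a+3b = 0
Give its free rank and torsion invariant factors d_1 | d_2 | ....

Answer: M ≅ ℤ^1 ⊕ ℤ/3

Derivation:
rank_ℚ(R)=1; free=2−1=1
SNF(R) diag = [3] → torsion [3]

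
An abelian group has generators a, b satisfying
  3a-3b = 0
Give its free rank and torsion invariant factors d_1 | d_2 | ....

Answer: M ≅ ℤ^1 ⊕ ℤ/3

Derivation:
rank_ℚ(R)=1; free=2−1=1
SNF(R) diag = [3] → torsion [3]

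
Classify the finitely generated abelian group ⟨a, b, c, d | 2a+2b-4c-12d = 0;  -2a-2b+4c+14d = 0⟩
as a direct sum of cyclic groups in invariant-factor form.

Answer: M ≅ ℤ^2 ⊕ ℤ/2 ⊕ ℤ/2

Derivation:
rank_ℚ(R)=2; free=4−2=2
SNF(R) diag = [2, 2] → torsion [2, 2]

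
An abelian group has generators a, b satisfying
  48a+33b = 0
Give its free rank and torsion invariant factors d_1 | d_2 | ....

Answer: M ≅ ℤ^1 ⊕ ℤ/3

Derivation:
rank_ℚ(R)=1; free=2−1=1
SNF(R) diag = [3] → torsion [3]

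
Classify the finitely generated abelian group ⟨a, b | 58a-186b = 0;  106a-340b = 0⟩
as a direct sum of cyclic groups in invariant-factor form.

Answer: M ≅ ℤ/2 ⊕ ℤ/2

Derivation:
rank_ℚ(R)=2; free=2−2=0
SNF(R) diag = [2, 2] → torsion [2, 2]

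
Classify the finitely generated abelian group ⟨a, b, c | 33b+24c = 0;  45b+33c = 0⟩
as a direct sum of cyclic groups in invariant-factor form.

Answer: M ≅ ℤ^1 ⊕ ℤ/3 ⊕ ℤ/3

Derivation:
rank_ℚ(R)=2; free=3−2=1
SNF(R) diag = [3, 3] → torsion [3, 3]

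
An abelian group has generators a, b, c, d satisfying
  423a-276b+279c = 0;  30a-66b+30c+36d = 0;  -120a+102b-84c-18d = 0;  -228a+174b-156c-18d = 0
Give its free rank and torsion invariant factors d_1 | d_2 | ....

Answer: M ≅ ℤ/3 ⊕ ℤ/6 ⊕ ℤ/18 ⊕ ℤ/36

Derivation:
rank_ℚ(R)=4; free=4−4=0
SNF(R) diag = [3, 6, 18, 36] → torsion [3, 6, 18, 36]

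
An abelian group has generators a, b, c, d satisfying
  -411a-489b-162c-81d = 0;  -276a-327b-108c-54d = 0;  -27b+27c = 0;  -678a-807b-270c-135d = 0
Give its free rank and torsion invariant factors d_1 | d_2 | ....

rank_ℚ(R)=4; free=4−4=0
SNF(R) diag = [3, 9, 27, 27] → torsion [3, 9, 27, 27]

Answer: M ≅ ℤ/3 ⊕ ℤ/9 ⊕ ℤ/27 ⊕ ℤ/27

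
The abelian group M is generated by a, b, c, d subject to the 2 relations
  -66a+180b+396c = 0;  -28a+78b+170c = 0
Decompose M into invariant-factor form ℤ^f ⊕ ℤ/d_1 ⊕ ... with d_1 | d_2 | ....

Answer: M ≅ ℤ^2 ⊕ ℤ/2 ⊕ ℤ/6

Derivation:
rank_ℚ(R)=2; free=4−2=2
SNF(R) diag = [2, 6] → torsion [2, 6]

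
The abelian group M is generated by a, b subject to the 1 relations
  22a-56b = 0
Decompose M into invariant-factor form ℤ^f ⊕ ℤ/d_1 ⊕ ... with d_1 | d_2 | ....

rank_ℚ(R)=1; free=2−1=1
SNF(R) diag = [2] → torsion [2]

Answer: M ≅ ℤ^1 ⊕ ℤ/2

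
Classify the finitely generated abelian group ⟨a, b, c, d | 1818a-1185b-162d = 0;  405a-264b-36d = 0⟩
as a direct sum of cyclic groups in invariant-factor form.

rank_ℚ(R)=2; free=4−2=2
SNF(R) diag = [3, 9] → torsion [3, 9]

Answer: M ≅ ℤ^2 ⊕ ℤ/3 ⊕ ℤ/9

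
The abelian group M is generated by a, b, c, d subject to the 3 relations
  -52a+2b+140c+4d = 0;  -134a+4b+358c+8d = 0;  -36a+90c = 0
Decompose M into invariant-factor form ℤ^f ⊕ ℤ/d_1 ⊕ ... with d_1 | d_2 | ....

rank_ℚ(R)=3; free=4−3=1
SNF(R) diag = [2, 6, 18] → torsion [2, 6, 18]

Answer: M ≅ ℤ^1 ⊕ ℤ/2 ⊕ ℤ/6 ⊕ ℤ/18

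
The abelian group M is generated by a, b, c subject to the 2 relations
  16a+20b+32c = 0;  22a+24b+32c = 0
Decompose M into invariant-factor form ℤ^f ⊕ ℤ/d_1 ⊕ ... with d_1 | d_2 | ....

rank_ℚ(R)=2; free=3−2=1
SNF(R) diag = [2, 4] → torsion [2, 4]

Answer: M ≅ ℤ^1 ⊕ ℤ/2 ⊕ ℤ/4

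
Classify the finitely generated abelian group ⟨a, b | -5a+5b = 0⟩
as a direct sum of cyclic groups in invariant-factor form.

rank_ℚ(R)=1; free=2−1=1
SNF(R) diag = [5] → torsion [5]

Answer: M ≅ ℤ^1 ⊕ ℤ/5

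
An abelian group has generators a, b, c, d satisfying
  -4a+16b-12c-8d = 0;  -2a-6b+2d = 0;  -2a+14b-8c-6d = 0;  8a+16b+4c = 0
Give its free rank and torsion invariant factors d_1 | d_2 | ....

rank_ℚ(R)=4; free=4−4=0
SNF(R) diag = [2, 4, 4, 4] → torsion [2, 4, 4, 4]

Answer: M ≅ ℤ/2 ⊕ ℤ/4 ⊕ ℤ/4 ⊕ ℤ/4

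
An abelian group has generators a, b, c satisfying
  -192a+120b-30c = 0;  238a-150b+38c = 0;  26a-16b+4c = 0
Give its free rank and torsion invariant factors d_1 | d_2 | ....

Answer: M ≅ ℤ/2 ⊕ ℤ/2 ⊕ ℤ/6

Derivation:
rank_ℚ(R)=3; free=3−3=0
SNF(R) diag = [2, 2, 6] → torsion [2, 2, 6]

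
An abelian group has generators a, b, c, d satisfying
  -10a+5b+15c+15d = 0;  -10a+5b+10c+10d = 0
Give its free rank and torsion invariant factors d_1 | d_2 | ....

rank_ℚ(R)=2; free=4−2=2
SNF(R) diag = [5, 5] → torsion [5, 5]

Answer: M ≅ ℤ^2 ⊕ ℤ/5 ⊕ ℤ/5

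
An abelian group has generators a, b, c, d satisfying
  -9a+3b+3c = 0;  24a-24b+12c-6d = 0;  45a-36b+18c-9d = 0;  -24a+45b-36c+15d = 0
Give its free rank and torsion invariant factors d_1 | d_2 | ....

Answer: M ≅ ℤ/3 ⊕ ℤ/3 ⊕ ℤ/9 ⊕ ℤ/18

Derivation:
rank_ℚ(R)=4; free=4−4=0
SNF(R) diag = [3, 3, 9, 18] → torsion [3, 3, 9, 18]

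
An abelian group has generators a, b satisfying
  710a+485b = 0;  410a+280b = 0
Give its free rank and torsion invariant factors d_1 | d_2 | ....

Answer: M ≅ ℤ/5 ⊕ ℤ/10

Derivation:
rank_ℚ(R)=2; free=2−2=0
SNF(R) diag = [5, 10] → torsion [5, 10]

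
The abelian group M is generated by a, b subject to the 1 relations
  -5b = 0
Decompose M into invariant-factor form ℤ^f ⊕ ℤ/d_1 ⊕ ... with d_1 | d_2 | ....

rank_ℚ(R)=1; free=2−1=1
SNF(R) diag = [5] → torsion [5]

Answer: M ≅ ℤ^1 ⊕ ℤ/5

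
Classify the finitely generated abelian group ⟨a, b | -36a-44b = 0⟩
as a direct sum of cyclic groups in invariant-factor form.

Answer: M ≅ ℤ^1 ⊕ ℤ/4

Derivation:
rank_ℚ(R)=1; free=2−1=1
SNF(R) diag = [4] → torsion [4]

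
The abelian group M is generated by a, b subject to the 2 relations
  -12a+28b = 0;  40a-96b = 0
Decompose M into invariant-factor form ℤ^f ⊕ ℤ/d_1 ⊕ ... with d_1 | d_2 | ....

Answer: M ≅ ℤ/4 ⊕ ℤ/8

Derivation:
rank_ℚ(R)=2; free=2−2=0
SNF(R) diag = [4, 8] → torsion [4, 8]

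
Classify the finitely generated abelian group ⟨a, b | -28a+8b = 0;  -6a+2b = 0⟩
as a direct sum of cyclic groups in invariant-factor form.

rank_ℚ(R)=2; free=2−2=0
SNF(R) diag = [2, 4] → torsion [2, 4]

Answer: M ≅ ℤ/2 ⊕ ℤ/4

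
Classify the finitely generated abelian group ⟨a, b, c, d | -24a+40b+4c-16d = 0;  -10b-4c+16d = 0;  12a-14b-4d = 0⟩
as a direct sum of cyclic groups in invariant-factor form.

rank_ℚ(R)=3; free=4−3=1
SNF(R) diag = [2, 4, 12] → torsion [2, 4, 12]

Answer: M ≅ ℤ^1 ⊕ ℤ/2 ⊕ ℤ/4 ⊕ ℤ/12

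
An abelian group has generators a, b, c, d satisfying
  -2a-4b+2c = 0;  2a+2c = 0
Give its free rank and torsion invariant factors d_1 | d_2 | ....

Answer: M ≅ ℤ^2 ⊕ ℤ/2 ⊕ ℤ/4

Derivation:
rank_ℚ(R)=2; free=4−2=2
SNF(R) diag = [2, 4] → torsion [2, 4]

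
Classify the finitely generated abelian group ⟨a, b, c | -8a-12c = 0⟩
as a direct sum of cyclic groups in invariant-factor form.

Answer: M ≅ ℤ^2 ⊕ ℤ/4

Derivation:
rank_ℚ(R)=1; free=3−1=2
SNF(R) diag = [4] → torsion [4]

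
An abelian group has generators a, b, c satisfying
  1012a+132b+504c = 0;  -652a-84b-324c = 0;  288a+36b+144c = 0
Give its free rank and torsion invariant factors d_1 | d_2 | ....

rank_ℚ(R)=3; free=3−3=0
SNF(R) diag = [4, 12, 36] → torsion [4, 12, 36]

Answer: M ≅ ℤ/4 ⊕ ℤ/12 ⊕ ℤ/36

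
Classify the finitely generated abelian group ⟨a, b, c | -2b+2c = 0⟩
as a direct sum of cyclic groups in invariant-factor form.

rank_ℚ(R)=1; free=3−1=2
SNF(R) diag = [2] → torsion [2]

Answer: M ≅ ℤ^2 ⊕ ℤ/2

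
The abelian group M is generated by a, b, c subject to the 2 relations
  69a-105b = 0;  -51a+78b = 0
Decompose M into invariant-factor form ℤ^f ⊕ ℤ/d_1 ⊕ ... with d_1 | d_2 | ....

rank_ℚ(R)=2; free=3−2=1
SNF(R) diag = [3, 9] → torsion [3, 9]

Answer: M ≅ ℤ^1 ⊕ ℤ/3 ⊕ ℤ/9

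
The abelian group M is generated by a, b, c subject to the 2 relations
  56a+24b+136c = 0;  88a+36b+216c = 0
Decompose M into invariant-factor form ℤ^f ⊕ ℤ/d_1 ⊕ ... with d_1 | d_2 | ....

rank_ℚ(R)=2; free=3−2=1
SNF(R) diag = [4, 8] → torsion [4, 8]

Answer: M ≅ ℤ^1 ⊕ ℤ/4 ⊕ ℤ/8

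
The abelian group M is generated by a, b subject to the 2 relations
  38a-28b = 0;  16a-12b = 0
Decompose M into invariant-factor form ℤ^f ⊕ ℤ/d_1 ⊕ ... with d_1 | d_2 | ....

rank_ℚ(R)=2; free=2−2=0
SNF(R) diag = [2, 4] → torsion [2, 4]

Answer: M ≅ ℤ/2 ⊕ ℤ/4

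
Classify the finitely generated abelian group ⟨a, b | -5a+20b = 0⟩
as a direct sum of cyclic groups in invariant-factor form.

Answer: M ≅ ℤ^1 ⊕ ℤ/5

Derivation:
rank_ℚ(R)=1; free=2−1=1
SNF(R) diag = [5] → torsion [5]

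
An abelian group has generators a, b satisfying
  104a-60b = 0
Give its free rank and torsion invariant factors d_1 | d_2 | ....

Answer: M ≅ ℤ^1 ⊕ ℤ/4

Derivation:
rank_ℚ(R)=1; free=2−1=1
SNF(R) diag = [4] → torsion [4]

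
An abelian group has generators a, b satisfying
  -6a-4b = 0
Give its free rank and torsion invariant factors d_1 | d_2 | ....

rank_ℚ(R)=1; free=2−1=1
SNF(R) diag = [2] → torsion [2]

Answer: M ≅ ℤ^1 ⊕ ℤ/2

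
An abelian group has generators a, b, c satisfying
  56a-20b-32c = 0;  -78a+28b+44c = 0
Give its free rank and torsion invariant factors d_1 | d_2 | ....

rank_ℚ(R)=2; free=3−2=1
SNF(R) diag = [2, 4] → torsion [2, 4]

Answer: M ≅ ℤ^1 ⊕ ℤ/2 ⊕ ℤ/4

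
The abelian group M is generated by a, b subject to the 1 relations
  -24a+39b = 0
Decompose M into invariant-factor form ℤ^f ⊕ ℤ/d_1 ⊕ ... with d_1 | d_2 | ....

Answer: M ≅ ℤ^1 ⊕ ℤ/3

Derivation:
rank_ℚ(R)=1; free=2−1=1
SNF(R) diag = [3] → torsion [3]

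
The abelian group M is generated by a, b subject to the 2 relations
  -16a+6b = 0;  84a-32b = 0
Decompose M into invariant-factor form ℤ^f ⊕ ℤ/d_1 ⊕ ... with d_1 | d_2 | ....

Answer: M ≅ ℤ/2 ⊕ ℤ/4

Derivation:
rank_ℚ(R)=2; free=2−2=0
SNF(R) diag = [2, 4] → torsion [2, 4]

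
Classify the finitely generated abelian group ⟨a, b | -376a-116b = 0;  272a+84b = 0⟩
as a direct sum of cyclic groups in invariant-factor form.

rank_ℚ(R)=2; free=2−2=0
SNF(R) diag = [4, 8] → torsion [4, 8]

Answer: M ≅ ℤ/4 ⊕ ℤ/8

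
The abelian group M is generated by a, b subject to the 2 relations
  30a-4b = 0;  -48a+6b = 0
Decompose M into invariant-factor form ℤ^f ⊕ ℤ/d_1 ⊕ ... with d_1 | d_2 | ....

Answer: M ≅ ℤ/2 ⊕ ℤ/6

Derivation:
rank_ℚ(R)=2; free=2−2=0
SNF(R) diag = [2, 6] → torsion [2, 6]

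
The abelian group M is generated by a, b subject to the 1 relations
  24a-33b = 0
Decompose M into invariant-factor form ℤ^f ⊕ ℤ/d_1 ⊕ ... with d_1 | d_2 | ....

rank_ℚ(R)=1; free=2−1=1
SNF(R) diag = [3] → torsion [3]

Answer: M ≅ ℤ^1 ⊕ ℤ/3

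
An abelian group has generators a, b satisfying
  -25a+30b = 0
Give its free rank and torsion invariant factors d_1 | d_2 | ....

Answer: M ≅ ℤ^1 ⊕ ℤ/5

Derivation:
rank_ℚ(R)=1; free=2−1=1
SNF(R) diag = [5] → torsion [5]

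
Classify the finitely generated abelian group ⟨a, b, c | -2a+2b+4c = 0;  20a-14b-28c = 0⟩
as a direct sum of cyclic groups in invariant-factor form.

rank_ℚ(R)=2; free=3−2=1
SNF(R) diag = [2, 6] → torsion [2, 6]

Answer: M ≅ ℤ^1 ⊕ ℤ/2 ⊕ ℤ/6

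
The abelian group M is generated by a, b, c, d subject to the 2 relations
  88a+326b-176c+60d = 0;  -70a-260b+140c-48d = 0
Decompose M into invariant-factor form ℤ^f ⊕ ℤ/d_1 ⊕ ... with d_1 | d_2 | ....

Answer: M ≅ ℤ^2 ⊕ ℤ/2 ⊕ ℤ/6

Derivation:
rank_ℚ(R)=2; free=4−2=2
SNF(R) diag = [2, 6] → torsion [2, 6]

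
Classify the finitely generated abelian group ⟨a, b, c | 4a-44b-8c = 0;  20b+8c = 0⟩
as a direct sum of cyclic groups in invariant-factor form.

Answer: M ≅ ℤ^1 ⊕ ℤ/4 ⊕ ℤ/4

Derivation:
rank_ℚ(R)=2; free=3−2=1
SNF(R) diag = [4, 4] → torsion [4, 4]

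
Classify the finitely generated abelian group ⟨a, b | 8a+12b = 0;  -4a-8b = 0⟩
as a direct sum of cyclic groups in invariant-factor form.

rank_ℚ(R)=2; free=2−2=0
SNF(R) diag = [4, 4] → torsion [4, 4]

Answer: M ≅ ℤ/4 ⊕ ℤ/4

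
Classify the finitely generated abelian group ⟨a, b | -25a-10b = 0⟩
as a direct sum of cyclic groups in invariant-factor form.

Answer: M ≅ ℤ^1 ⊕ ℤ/5

Derivation:
rank_ℚ(R)=1; free=2−1=1
SNF(R) diag = [5] → torsion [5]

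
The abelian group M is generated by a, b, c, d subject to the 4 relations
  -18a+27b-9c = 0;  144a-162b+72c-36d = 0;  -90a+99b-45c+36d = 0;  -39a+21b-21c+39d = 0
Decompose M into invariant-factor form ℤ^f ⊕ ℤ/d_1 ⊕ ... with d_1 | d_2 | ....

Answer: M ≅ ℤ/3 ⊕ ℤ/9 ⊕ ℤ/18 ⊕ ℤ/36

Derivation:
rank_ℚ(R)=4; free=4−4=0
SNF(R) diag = [3, 9, 18, 36] → torsion [3, 9, 18, 36]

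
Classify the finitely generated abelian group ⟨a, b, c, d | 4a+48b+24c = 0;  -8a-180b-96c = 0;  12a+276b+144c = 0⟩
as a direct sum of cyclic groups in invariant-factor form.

Answer: M ≅ ℤ^1 ⊕ ℤ/4 ⊕ ℤ/12 ⊕ ℤ/24

Derivation:
rank_ℚ(R)=3; free=4−3=1
SNF(R) diag = [4, 12, 24] → torsion [4, 12, 24]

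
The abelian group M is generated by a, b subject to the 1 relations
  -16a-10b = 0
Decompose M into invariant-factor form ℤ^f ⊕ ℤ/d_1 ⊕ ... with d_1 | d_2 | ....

rank_ℚ(R)=1; free=2−1=1
SNF(R) diag = [2] → torsion [2]

Answer: M ≅ ℤ^1 ⊕ ℤ/2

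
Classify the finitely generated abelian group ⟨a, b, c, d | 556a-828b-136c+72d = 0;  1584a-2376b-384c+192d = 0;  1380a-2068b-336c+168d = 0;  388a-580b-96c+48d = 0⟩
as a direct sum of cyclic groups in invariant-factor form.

Answer: M ≅ ℤ/4 ⊕ ℤ/8 ⊕ ℤ/8 ⊕ ℤ/24

Derivation:
rank_ℚ(R)=4; free=4−4=0
SNF(R) diag = [4, 8, 8, 24] → torsion [4, 8, 8, 24]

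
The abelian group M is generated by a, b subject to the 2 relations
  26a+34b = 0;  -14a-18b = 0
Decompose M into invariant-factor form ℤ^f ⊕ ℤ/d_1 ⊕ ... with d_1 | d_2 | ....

rank_ℚ(R)=2; free=2−2=0
SNF(R) diag = [2, 4] → torsion [2, 4]

Answer: M ≅ ℤ/2 ⊕ ℤ/4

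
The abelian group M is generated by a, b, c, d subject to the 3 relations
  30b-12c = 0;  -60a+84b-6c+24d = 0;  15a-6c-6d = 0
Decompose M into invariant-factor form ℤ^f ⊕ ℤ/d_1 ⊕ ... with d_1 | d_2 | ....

Answer: M ≅ ℤ^1 ⊕ ℤ/3 ⊕ ℤ/6 ⊕ ℤ/18

Derivation:
rank_ℚ(R)=3; free=4−3=1
SNF(R) diag = [3, 6, 18] → torsion [3, 6, 18]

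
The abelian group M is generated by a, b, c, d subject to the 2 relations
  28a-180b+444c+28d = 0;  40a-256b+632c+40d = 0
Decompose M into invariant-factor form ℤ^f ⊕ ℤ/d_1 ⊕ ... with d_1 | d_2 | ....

rank_ℚ(R)=2; free=4−2=2
SNF(R) diag = [4, 8] → torsion [4, 8]

Answer: M ≅ ℤ^2 ⊕ ℤ/4 ⊕ ℤ/8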